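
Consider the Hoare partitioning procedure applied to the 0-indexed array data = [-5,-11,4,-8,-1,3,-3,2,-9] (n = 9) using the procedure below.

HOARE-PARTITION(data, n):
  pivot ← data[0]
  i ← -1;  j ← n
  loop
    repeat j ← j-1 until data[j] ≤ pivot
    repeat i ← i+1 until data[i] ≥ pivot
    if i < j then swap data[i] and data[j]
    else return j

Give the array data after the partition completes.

[-9,-11,-8,4,-1,3,-3,2,-5]

pivot=-5
j stops at 8 (-9), i stops at 0 (-5); swap ⇒ [-9,-11,4,-8,-1,3,-3,2,-5]
j stops at 3 (-8), i stops at 2 (4); swap ⇒ [-9,-11,-8,4,-1,3,-3,2,-5]
j stops at 2, i stops at 3; i≥j ⇒ return 2. data=[-9,-11,-8,4,-1,3,-3,2,-5]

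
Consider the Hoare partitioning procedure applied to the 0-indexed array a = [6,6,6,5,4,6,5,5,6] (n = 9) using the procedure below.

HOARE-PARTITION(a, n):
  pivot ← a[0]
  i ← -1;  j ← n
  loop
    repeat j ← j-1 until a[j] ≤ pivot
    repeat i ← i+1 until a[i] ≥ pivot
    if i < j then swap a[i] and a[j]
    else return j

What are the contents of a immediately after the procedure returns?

[6,5,5,5,4,6,6,6,6]

pivot=6
j stops at 8 (6), i stops at 0 (6); swap ⇒ [6,6,6,5,4,6,5,5,6]
j stops at 7 (5), i stops at 1 (6); swap ⇒ [6,5,6,5,4,6,5,6,6]
j stops at 6 (5), i stops at 2 (6); swap ⇒ [6,5,5,5,4,6,6,6,6]
j stops at 5, i stops at 5; i≥j ⇒ return 5. a=[6,5,5,5,4,6,6,6,6]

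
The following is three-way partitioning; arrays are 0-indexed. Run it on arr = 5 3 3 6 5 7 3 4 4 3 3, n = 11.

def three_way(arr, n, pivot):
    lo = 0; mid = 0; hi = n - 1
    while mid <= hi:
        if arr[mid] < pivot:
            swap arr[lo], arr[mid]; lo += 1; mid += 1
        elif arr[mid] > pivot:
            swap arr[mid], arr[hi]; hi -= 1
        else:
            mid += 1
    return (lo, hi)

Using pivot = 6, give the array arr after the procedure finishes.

pivot = 6; lo=0, mid=0, hi=10
arr[mid]=5<6: swap arr[0],arr[0]; lo=1,mid=1 → 5 3 3 6 5 7 3 4 4 3 3
arr[mid]=3<6: swap arr[1],arr[1]; lo=2,mid=2 → 5 3 3 6 5 7 3 4 4 3 3
arr[mid]=3<6: swap arr[2],arr[2]; lo=3,mid=3 → 5 3 3 6 5 7 3 4 4 3 3
arr[mid]=6=6: mid=4
arr[mid]=5<6: swap arr[3],arr[4]; lo=4,mid=5 → 5 3 3 5 6 7 3 4 4 3 3
arr[mid]=7>6: swap arr[5],arr[10]; hi=9 → 5 3 3 5 6 3 3 4 4 3 7
arr[mid]=3<6: swap arr[4],arr[5]; lo=5,mid=6 → 5 3 3 5 3 6 3 4 4 3 7
arr[mid]=3<6: swap arr[5],arr[6]; lo=6,mid=7 → 5 3 3 5 3 3 6 4 4 3 7
arr[mid]=4<6: swap arr[6],arr[7]; lo=7,mid=8 → 5 3 3 5 3 3 4 6 4 3 7
arr[mid]=4<6: swap arr[7],arr[8]; lo=8,mid=9 → 5 3 3 5 3 3 4 4 6 3 7
arr[mid]=3<6: swap arr[8],arr[9]; lo=9,mid=10 → 5 3 3 5 3 3 4 4 3 6 7
end: lo=9, hi=9; arr = 5 3 3 5 3 3 4 4 3 6 7

5 3 3 5 3 3 4 4 3 6 7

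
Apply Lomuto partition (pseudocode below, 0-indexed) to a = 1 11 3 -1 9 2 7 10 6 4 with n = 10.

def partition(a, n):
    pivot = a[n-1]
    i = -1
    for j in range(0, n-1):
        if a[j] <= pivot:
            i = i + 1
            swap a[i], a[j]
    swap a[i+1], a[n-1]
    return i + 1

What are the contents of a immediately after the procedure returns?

1 3 -1 2 4 11 7 10 6 9

pivot = a[9] = 4; i = -1
j=0: a[0]=1 ≤ 4 → i=0, swap a[0],a[0] (no change) → 1 11 3 -1 9 2 7 10 6 4
j=1: a[1]=11 > 4 → no swap
j=2: a[2]=3 ≤ 4 → i=1, swap a[1],a[2] → 1 3 11 -1 9 2 7 10 6 4
j=3: a[3]=-1 ≤ 4 → i=2, swap a[2],a[3] → 1 3 -1 11 9 2 7 10 6 4
j=4: a[4]=9 > 4 → no swap
j=5: a[5]=2 ≤ 4 → i=3, swap a[3],a[5] → 1 3 -1 2 9 11 7 10 6 4
j=6: a[6]=7 > 4 → no swap
j=7: a[7]=10 > 4 → no swap
j=8: a[8]=6 > 4 → no swap
final swap a[4],a[9] → 1 3 -1 2 4 11 7 10 6 9; return 4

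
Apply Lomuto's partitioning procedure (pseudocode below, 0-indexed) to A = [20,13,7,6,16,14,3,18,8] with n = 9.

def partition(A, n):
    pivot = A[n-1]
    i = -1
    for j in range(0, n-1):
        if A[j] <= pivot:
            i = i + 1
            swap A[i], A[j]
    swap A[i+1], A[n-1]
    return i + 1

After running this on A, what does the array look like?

pivot=8, i=-1
j=0: 20>8, skip
j=1: 13>8, skip
j=2: 7≤8, i=0, swap(0,2) ⇒ [7,13,20,6,16,14,3,18,8]
j=3: 6≤8, i=1, swap(1,3) ⇒ [7,6,20,13,16,14,3,18,8]
j=4: 16>8, skip
j=5: 14>8, skip
j=6: 3≤8, i=2, swap(2,6) ⇒ [7,6,3,13,16,14,20,18,8]
j=7: 18>8, skip
swap(3,8) ⇒ [7,6,3,8,16,14,20,18,13]; return 3

[7,6,3,8,16,14,20,18,13]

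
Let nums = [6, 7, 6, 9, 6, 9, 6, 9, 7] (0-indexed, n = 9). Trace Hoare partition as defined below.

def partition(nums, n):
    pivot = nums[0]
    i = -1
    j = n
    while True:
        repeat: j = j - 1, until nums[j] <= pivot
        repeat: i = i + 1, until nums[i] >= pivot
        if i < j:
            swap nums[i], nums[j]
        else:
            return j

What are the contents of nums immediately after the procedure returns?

pivot=6
j stops at 6 (6), i stops at 0 (6); swap ⇒ [6, 7, 6, 9, 6, 9, 6, 9, 7]
j stops at 4 (6), i stops at 1 (7); swap ⇒ [6, 6, 6, 9, 7, 9, 6, 9, 7]
j stops at 2, i stops at 2; i≥j ⇒ return 2. nums=[6, 6, 6, 9, 7, 9, 6, 9, 7]

[6, 6, 6, 9, 7, 9, 6, 9, 7]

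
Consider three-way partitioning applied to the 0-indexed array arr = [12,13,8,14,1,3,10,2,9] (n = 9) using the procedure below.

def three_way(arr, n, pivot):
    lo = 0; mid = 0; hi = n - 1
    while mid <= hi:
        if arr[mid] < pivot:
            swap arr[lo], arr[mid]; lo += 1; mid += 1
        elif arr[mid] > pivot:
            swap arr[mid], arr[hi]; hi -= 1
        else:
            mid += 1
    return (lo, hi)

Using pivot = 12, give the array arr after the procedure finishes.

pivot = 12; lo=0, mid=0, hi=8
arr[mid]=12=12: mid=1
arr[mid]=13>12: swap arr[1],arr[8]; hi=7 → [12,9,8,14,1,3,10,2,13]
arr[mid]=9<12: swap arr[0],arr[1]; lo=1,mid=2 → [9,12,8,14,1,3,10,2,13]
arr[mid]=8<12: swap arr[1],arr[2]; lo=2,mid=3 → [9,8,12,14,1,3,10,2,13]
arr[mid]=14>12: swap arr[3],arr[7]; hi=6 → [9,8,12,2,1,3,10,14,13]
arr[mid]=2<12: swap arr[2],arr[3]; lo=3,mid=4 → [9,8,2,12,1,3,10,14,13]
arr[mid]=1<12: swap arr[3],arr[4]; lo=4,mid=5 → [9,8,2,1,12,3,10,14,13]
arr[mid]=3<12: swap arr[4],arr[5]; lo=5,mid=6 → [9,8,2,1,3,12,10,14,13]
arr[mid]=10<12: swap arr[5],arr[6]; lo=6,mid=7 → [9,8,2,1,3,10,12,14,13]
end: lo=6, hi=6; arr = [9,8,2,1,3,10,12,14,13]

[9,8,2,1,3,10,12,14,13]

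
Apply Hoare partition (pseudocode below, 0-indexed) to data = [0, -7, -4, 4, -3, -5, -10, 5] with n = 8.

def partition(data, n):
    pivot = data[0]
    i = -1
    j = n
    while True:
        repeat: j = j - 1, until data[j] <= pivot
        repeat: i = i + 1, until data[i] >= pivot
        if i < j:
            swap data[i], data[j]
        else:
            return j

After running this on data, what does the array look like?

pivot = data[0] = 0; i = -1, j = 8
j→6 (data[6]=-10≤0), i→0 (data[0]=0≥0); i<j, swap → [-10, -7, -4, 4, -3, -5, 0, 5]
j→5 (data[5]=-5≤0), i→3 (data[3]=4≥0); i<j, swap → [-10, -7, -4, -5, -3, 4, 0, 5]
j→4, i→5; i≥j, return j=4. data = [-10, -7, -4, -5, -3, 4, 0, 5]

[-10, -7, -4, -5, -3, 4, 0, 5]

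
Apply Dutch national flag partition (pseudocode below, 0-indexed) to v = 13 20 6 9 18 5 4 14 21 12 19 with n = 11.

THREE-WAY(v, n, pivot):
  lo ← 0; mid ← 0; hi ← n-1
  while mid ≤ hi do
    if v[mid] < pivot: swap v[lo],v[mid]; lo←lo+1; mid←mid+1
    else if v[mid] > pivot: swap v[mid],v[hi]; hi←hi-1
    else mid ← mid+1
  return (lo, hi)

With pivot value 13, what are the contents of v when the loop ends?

pivot = 13; lo=0, mid=0, hi=10
v[mid]=13=13: mid=1
v[mid]=20>13: swap v[1],v[10]; hi=9 → 13 19 6 9 18 5 4 14 21 12 20
v[mid]=19>13: swap v[1],v[9]; hi=8 → 13 12 6 9 18 5 4 14 21 19 20
v[mid]=12<13: swap v[0],v[1]; lo=1,mid=2 → 12 13 6 9 18 5 4 14 21 19 20
v[mid]=6<13: swap v[1],v[2]; lo=2,mid=3 → 12 6 13 9 18 5 4 14 21 19 20
v[mid]=9<13: swap v[2],v[3]; lo=3,mid=4 → 12 6 9 13 18 5 4 14 21 19 20
v[mid]=18>13: swap v[4],v[8]; hi=7 → 12 6 9 13 21 5 4 14 18 19 20
v[mid]=21>13: swap v[4],v[7]; hi=6 → 12 6 9 13 14 5 4 21 18 19 20
v[mid]=14>13: swap v[4],v[6]; hi=5 → 12 6 9 13 4 5 14 21 18 19 20
v[mid]=4<13: swap v[3],v[4]; lo=4,mid=5 → 12 6 9 4 13 5 14 21 18 19 20
v[mid]=5<13: swap v[4],v[5]; lo=5,mid=6 → 12 6 9 4 5 13 14 21 18 19 20
end: lo=5, hi=5; v = 12 6 9 4 5 13 14 21 18 19 20

12 6 9 4 5 13 14 21 18 19 20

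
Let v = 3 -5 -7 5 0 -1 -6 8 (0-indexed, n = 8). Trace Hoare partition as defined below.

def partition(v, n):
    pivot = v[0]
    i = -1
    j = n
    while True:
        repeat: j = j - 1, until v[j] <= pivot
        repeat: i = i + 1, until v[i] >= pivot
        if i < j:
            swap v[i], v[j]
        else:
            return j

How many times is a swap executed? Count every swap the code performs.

2

pivot = v[0] = 3; i = -1, j = 8
j→6 (v[6]=-6≤3), i→0 (v[0]=3≥3); i<j, swap → -6 -5 -7 5 0 -1 3 8
j→5 (v[5]=-1≤3), i→3 (v[3]=5≥3); i<j, swap → -6 -5 -7 -1 0 5 3 8
j→4, i→5; i≥j, return j=4. v = -6 -5 -7 -1 0 5 3 8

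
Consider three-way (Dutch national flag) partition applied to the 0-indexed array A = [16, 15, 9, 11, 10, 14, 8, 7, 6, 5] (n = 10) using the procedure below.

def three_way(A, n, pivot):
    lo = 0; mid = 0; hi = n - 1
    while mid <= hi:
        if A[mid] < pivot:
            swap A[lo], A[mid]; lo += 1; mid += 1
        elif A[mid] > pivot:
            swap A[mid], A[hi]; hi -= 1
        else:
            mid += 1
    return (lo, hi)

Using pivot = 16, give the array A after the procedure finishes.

[15, 9, 11, 10, 14, 8, 7, 6, 5, 16]

lo=0 mid=0 hi=9
16=16: mid=1
15<16: swap(0,1), lo=1 mid=2 ⇒ [15, 16, 9, 11, 10, 14, 8, 7, 6, 5]
9<16: swap(1,2), lo=2 mid=3 ⇒ [15, 9, 16, 11, 10, 14, 8, 7, 6, 5]
11<16: swap(2,3), lo=3 mid=4 ⇒ [15, 9, 11, 16, 10, 14, 8, 7, 6, 5]
10<16: swap(3,4), lo=4 mid=5 ⇒ [15, 9, 11, 10, 16, 14, 8, 7, 6, 5]
14<16: swap(4,5), lo=5 mid=6 ⇒ [15, 9, 11, 10, 14, 16, 8, 7, 6, 5]
8<16: swap(5,6), lo=6 mid=7 ⇒ [15, 9, 11, 10, 14, 8, 16, 7, 6, 5]
7<16: swap(6,7), lo=7 mid=8 ⇒ [15, 9, 11, 10, 14, 8, 7, 16, 6, 5]
6<16: swap(7,8), lo=8 mid=9 ⇒ [15, 9, 11, 10, 14, 8, 7, 6, 16, 5]
5<16: swap(8,9), lo=9 mid=10 ⇒ [15, 9, 11, 10, 14, 8, 7, 6, 5, 16]
done. lo=9 hi=9; A=[15, 9, 11, 10, 14, 8, 7, 6, 5, 16]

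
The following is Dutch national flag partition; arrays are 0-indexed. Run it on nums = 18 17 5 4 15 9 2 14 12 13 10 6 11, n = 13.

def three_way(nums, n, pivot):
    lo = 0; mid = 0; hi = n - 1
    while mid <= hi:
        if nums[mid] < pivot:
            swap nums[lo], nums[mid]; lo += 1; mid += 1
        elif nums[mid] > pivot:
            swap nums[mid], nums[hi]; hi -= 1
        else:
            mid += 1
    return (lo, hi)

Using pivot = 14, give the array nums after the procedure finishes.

11 6 5 4 10 9 2 12 13 14 15 17 18

lo=0 mid=0 hi=12
18>14: swap(0,12), hi=11 ⇒ 11 17 5 4 15 9 2 14 12 13 10 6 18
11<14: swap(0,0), lo=1 mid=1 ⇒ 11 17 5 4 15 9 2 14 12 13 10 6 18
17>14: swap(1,11), hi=10 ⇒ 11 6 5 4 15 9 2 14 12 13 10 17 18
6<14: swap(1,1), lo=2 mid=2 ⇒ 11 6 5 4 15 9 2 14 12 13 10 17 18
5<14: swap(2,2), lo=3 mid=3 ⇒ 11 6 5 4 15 9 2 14 12 13 10 17 18
4<14: swap(3,3), lo=4 mid=4 ⇒ 11 6 5 4 15 9 2 14 12 13 10 17 18
15>14: swap(4,10), hi=9 ⇒ 11 6 5 4 10 9 2 14 12 13 15 17 18
10<14: swap(4,4), lo=5 mid=5 ⇒ 11 6 5 4 10 9 2 14 12 13 15 17 18
9<14: swap(5,5), lo=6 mid=6 ⇒ 11 6 5 4 10 9 2 14 12 13 15 17 18
2<14: swap(6,6), lo=7 mid=7 ⇒ 11 6 5 4 10 9 2 14 12 13 15 17 18
14=14: mid=8
12<14: swap(7,8), lo=8 mid=9 ⇒ 11 6 5 4 10 9 2 12 14 13 15 17 18
13<14: swap(8,9), lo=9 mid=10 ⇒ 11 6 5 4 10 9 2 12 13 14 15 17 18
done. lo=9 hi=9; nums=11 6 5 4 10 9 2 12 13 14 15 17 18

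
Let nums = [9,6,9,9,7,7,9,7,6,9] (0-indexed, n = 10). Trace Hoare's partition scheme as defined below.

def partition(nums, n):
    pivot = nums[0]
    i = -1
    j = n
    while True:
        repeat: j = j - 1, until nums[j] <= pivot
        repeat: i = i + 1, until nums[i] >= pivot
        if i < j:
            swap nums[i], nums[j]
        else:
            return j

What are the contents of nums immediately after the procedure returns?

[9,6,6,7,7,7,9,9,9,9]

pivot = nums[0] = 9; i = -1, j = 10
j→9 (nums[9]=9≤9), i→0 (nums[0]=9≥9); i<j, swap → [9,6,9,9,7,7,9,7,6,9]
j→8 (nums[8]=6≤9), i→2 (nums[2]=9≥9); i<j, swap → [9,6,6,9,7,7,9,7,9,9]
j→7 (nums[7]=7≤9), i→3 (nums[3]=9≥9); i<j, swap → [9,6,6,7,7,7,9,9,9,9]
j→6, i→6; i≥j, return j=6. nums = [9,6,6,7,7,7,9,9,9,9]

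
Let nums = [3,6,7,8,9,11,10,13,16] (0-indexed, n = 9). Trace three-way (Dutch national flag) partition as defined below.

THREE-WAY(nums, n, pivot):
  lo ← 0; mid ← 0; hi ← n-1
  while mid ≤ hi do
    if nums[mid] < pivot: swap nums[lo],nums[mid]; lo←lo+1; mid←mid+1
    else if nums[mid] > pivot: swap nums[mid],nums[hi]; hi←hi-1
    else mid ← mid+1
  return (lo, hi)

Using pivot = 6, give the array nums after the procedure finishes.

[3,6,8,9,11,10,13,16,7]

lo=0 mid=0 hi=8
3<6: swap(0,0), lo=1 mid=1 ⇒ [3,6,7,8,9,11,10,13,16]
6=6: mid=2
7>6: swap(2,8), hi=7 ⇒ [3,6,16,8,9,11,10,13,7]
16>6: swap(2,7), hi=6 ⇒ [3,6,13,8,9,11,10,16,7]
13>6: swap(2,6), hi=5 ⇒ [3,6,10,8,9,11,13,16,7]
10>6: swap(2,5), hi=4 ⇒ [3,6,11,8,9,10,13,16,7]
11>6: swap(2,4), hi=3 ⇒ [3,6,9,8,11,10,13,16,7]
9>6: swap(2,3), hi=2 ⇒ [3,6,8,9,11,10,13,16,7]
8>6: swap(2,2), hi=1 ⇒ [3,6,8,9,11,10,13,16,7]
done. lo=1 hi=1; nums=[3,6,8,9,11,10,13,16,7]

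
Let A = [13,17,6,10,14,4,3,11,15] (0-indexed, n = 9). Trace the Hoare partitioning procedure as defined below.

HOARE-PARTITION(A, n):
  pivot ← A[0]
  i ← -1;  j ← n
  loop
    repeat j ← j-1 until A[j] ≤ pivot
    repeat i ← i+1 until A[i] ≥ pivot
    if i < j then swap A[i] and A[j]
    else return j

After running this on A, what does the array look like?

[11,3,6,10,4,14,17,13,15]

pivot = A[0] = 13; i = -1, j = 9
j→7 (A[7]=11≤13), i→0 (A[0]=13≥13); i<j, swap → [11,17,6,10,14,4,3,13,15]
j→6 (A[6]=3≤13), i→1 (A[1]=17≥13); i<j, swap → [11,3,6,10,14,4,17,13,15]
j→5 (A[5]=4≤13), i→4 (A[4]=14≥13); i<j, swap → [11,3,6,10,4,14,17,13,15]
j→4, i→5; i≥j, return j=4. A = [11,3,6,10,4,14,17,13,15]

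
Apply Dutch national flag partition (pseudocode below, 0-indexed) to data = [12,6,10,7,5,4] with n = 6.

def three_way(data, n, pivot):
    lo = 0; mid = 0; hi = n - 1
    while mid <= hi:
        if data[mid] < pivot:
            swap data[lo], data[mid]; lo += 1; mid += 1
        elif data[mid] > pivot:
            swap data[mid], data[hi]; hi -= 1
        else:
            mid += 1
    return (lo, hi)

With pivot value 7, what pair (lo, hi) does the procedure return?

(3, 3)

lo=0 mid=0 hi=5
12>7: swap(0,5), hi=4 ⇒ [4,6,10,7,5,12]
4<7: swap(0,0), lo=1 mid=1 ⇒ [4,6,10,7,5,12]
6<7: swap(1,1), lo=2 mid=2 ⇒ [4,6,10,7,5,12]
10>7: swap(2,4), hi=3 ⇒ [4,6,5,7,10,12]
5<7: swap(2,2), lo=3 mid=3 ⇒ [4,6,5,7,10,12]
7=7: mid=4
done. lo=3 hi=3; data=[4,6,5,7,10,12]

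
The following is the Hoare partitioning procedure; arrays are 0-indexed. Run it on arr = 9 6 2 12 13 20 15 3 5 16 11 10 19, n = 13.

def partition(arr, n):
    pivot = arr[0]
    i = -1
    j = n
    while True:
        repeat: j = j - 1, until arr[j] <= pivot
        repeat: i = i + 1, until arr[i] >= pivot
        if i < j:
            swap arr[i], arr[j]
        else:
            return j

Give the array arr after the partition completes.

5 6 2 3 13 20 15 12 9 16 11 10 19

pivot=9
j stops at 8 (5), i stops at 0 (9); swap ⇒ 5 6 2 12 13 20 15 3 9 16 11 10 19
j stops at 7 (3), i stops at 3 (12); swap ⇒ 5 6 2 3 13 20 15 12 9 16 11 10 19
j stops at 3, i stops at 4; i≥j ⇒ return 3. arr=5 6 2 3 13 20 15 12 9 16 11 10 19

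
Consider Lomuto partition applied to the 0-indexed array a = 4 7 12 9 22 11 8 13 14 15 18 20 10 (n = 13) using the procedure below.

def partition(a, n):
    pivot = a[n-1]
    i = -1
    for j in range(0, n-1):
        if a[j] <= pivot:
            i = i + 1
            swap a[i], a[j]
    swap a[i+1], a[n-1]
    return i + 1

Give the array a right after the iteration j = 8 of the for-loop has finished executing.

pivot=10, i=-1
j=0: 4≤10, i=0, swap(0,0) ⇒ 4 7 12 9 22 11 8 13 14 15 18 20 10
j=1: 7≤10, i=1, swap(1,1) ⇒ 4 7 12 9 22 11 8 13 14 15 18 20 10
j=2: 12>10, skip
j=3: 9≤10, i=2, swap(2,3) ⇒ 4 7 9 12 22 11 8 13 14 15 18 20 10
j=4: 22>10, skip
j=5: 11>10, skip
j=6: 8≤10, i=3, swap(3,6) ⇒ 4 7 9 8 22 11 12 13 14 15 18 20 10
j=7: 13>10, skip
j=8: 14>10, skip
(after j=8) a = 4 7 9 8 22 11 12 13 14 15 18 20 10

4 7 9 8 22 11 12 13 14 15 18 20 10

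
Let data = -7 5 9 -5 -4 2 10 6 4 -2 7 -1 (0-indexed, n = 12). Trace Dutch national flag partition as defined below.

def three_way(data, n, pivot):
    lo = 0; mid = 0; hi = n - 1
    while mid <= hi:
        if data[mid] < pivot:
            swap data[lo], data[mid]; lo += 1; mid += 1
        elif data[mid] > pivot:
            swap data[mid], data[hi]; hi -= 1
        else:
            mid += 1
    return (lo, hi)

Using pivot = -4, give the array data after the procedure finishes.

-7 -5 -4 9 2 10 6 4 -2 7 -1 5

lo=0 mid=0 hi=11
-7<-4: swap(0,0), lo=1 mid=1 ⇒ -7 5 9 -5 -4 2 10 6 4 -2 7 -1
5>-4: swap(1,11), hi=10 ⇒ -7 -1 9 -5 -4 2 10 6 4 -2 7 5
-1>-4: swap(1,10), hi=9 ⇒ -7 7 9 -5 -4 2 10 6 4 -2 -1 5
7>-4: swap(1,9), hi=8 ⇒ -7 -2 9 -5 -4 2 10 6 4 7 -1 5
-2>-4: swap(1,8), hi=7 ⇒ -7 4 9 -5 -4 2 10 6 -2 7 -1 5
4>-4: swap(1,7), hi=6 ⇒ -7 6 9 -5 -4 2 10 4 -2 7 -1 5
6>-4: swap(1,6), hi=5 ⇒ -7 10 9 -5 -4 2 6 4 -2 7 -1 5
10>-4: swap(1,5), hi=4 ⇒ -7 2 9 -5 -4 10 6 4 -2 7 -1 5
2>-4: swap(1,4), hi=3 ⇒ -7 -4 9 -5 2 10 6 4 -2 7 -1 5
-4=-4: mid=2
9>-4: swap(2,3), hi=2 ⇒ -7 -4 -5 9 2 10 6 4 -2 7 -1 5
-5<-4: swap(1,2), lo=2 mid=3 ⇒ -7 -5 -4 9 2 10 6 4 -2 7 -1 5
done. lo=2 hi=2; data=-7 -5 -4 9 2 10 6 4 -2 7 -1 5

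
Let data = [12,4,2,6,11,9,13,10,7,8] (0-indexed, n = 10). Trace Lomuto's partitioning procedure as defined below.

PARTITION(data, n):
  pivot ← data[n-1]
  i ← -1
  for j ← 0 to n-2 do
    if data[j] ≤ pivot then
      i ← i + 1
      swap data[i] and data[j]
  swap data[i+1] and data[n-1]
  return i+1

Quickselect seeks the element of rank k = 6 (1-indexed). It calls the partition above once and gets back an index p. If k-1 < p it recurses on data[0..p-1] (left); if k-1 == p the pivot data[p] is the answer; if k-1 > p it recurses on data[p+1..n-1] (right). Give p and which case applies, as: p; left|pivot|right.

4; right

pivot = data[9] = 8; i = -1
j=0: data[0]=12 > 8 → no swap
j=1: data[1]=4 ≤ 8 → i=0, swap data[0],data[1] → [4,12,2,6,11,9,13,10,7,8]
j=2: data[2]=2 ≤ 8 → i=1, swap data[1],data[2] → [4,2,12,6,11,9,13,10,7,8]
j=3: data[3]=6 ≤ 8 → i=2, swap data[2],data[3] → [4,2,6,12,11,9,13,10,7,8]
j=4: data[4]=11 > 8 → no swap
j=5: data[5]=9 > 8 → no swap
j=6: data[6]=13 > 8 → no swap
j=7: data[7]=10 > 8 → no swap
j=8: data[8]=7 ≤ 8 → i=3, swap data[3],data[8] → [4,2,6,7,11,9,13,10,12,8]
final swap data[4],data[9] → [4,2,6,7,8,9,13,10,12,11]; return 4
p = 4; k-1 = 5 > 4 ⇒ right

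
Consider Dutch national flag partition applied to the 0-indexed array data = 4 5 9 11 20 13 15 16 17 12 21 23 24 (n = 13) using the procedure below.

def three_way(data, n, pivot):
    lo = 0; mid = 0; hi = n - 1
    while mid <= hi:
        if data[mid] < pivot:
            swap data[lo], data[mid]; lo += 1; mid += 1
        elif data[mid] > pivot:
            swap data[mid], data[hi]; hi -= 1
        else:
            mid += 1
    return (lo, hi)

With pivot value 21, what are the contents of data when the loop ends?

4 5 9 11 20 13 15 16 17 12 21 24 23

pivot = 21; lo=0, mid=0, hi=12
data[mid]=4<21: swap data[0],data[0]; lo=1,mid=1 → 4 5 9 11 20 13 15 16 17 12 21 23 24
data[mid]=5<21: swap data[1],data[1]; lo=2,mid=2 → 4 5 9 11 20 13 15 16 17 12 21 23 24
data[mid]=9<21: swap data[2],data[2]; lo=3,mid=3 → 4 5 9 11 20 13 15 16 17 12 21 23 24
data[mid]=11<21: swap data[3],data[3]; lo=4,mid=4 → 4 5 9 11 20 13 15 16 17 12 21 23 24
data[mid]=20<21: swap data[4],data[4]; lo=5,mid=5 → 4 5 9 11 20 13 15 16 17 12 21 23 24
data[mid]=13<21: swap data[5],data[5]; lo=6,mid=6 → 4 5 9 11 20 13 15 16 17 12 21 23 24
data[mid]=15<21: swap data[6],data[6]; lo=7,mid=7 → 4 5 9 11 20 13 15 16 17 12 21 23 24
data[mid]=16<21: swap data[7],data[7]; lo=8,mid=8 → 4 5 9 11 20 13 15 16 17 12 21 23 24
data[mid]=17<21: swap data[8],data[8]; lo=9,mid=9 → 4 5 9 11 20 13 15 16 17 12 21 23 24
data[mid]=12<21: swap data[9],data[9]; lo=10,mid=10 → 4 5 9 11 20 13 15 16 17 12 21 23 24
data[mid]=21=21: mid=11
data[mid]=23>21: swap data[11],data[12]; hi=11 → 4 5 9 11 20 13 15 16 17 12 21 24 23
data[mid]=24>21: swap data[11],data[11]; hi=10 → 4 5 9 11 20 13 15 16 17 12 21 24 23
end: lo=10, hi=10; data = 4 5 9 11 20 13 15 16 17 12 21 24 23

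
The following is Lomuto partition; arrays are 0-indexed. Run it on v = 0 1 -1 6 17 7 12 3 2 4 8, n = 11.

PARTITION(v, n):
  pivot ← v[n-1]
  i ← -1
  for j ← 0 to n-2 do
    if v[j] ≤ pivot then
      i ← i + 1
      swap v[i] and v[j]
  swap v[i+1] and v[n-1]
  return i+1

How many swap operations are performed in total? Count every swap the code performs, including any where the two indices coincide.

9

pivot = v[10] = 8; i = -1
j=0: v[0]=0 ≤ 8 → i=0, swap v[0],v[0] (no change) → 0 1 -1 6 17 7 12 3 2 4 8
j=1: v[1]=1 ≤ 8 → i=1, swap v[1],v[1] (no change) → 0 1 -1 6 17 7 12 3 2 4 8
j=2: v[2]=-1 ≤ 8 → i=2, swap v[2],v[2] (no change) → 0 1 -1 6 17 7 12 3 2 4 8
j=3: v[3]=6 ≤ 8 → i=3, swap v[3],v[3] (no change) → 0 1 -1 6 17 7 12 3 2 4 8
j=4: v[4]=17 > 8 → no swap
j=5: v[5]=7 ≤ 8 → i=4, swap v[4],v[5] → 0 1 -1 6 7 17 12 3 2 4 8
j=6: v[6]=12 > 8 → no swap
j=7: v[7]=3 ≤ 8 → i=5, swap v[5],v[7] → 0 1 -1 6 7 3 12 17 2 4 8
j=8: v[8]=2 ≤ 8 → i=6, swap v[6],v[8] → 0 1 -1 6 7 3 2 17 12 4 8
j=9: v[9]=4 ≤ 8 → i=7, swap v[7],v[9] → 0 1 -1 6 7 3 2 4 12 17 8
final swap v[8],v[10] → 0 1 -1 6 7 3 2 4 8 17 12; return 8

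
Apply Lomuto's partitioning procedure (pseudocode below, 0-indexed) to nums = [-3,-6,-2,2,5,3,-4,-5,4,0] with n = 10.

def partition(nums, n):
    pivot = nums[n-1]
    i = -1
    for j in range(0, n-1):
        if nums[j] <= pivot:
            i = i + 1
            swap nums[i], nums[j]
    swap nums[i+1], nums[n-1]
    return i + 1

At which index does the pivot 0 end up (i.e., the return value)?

pivot = nums[9] = 0; i = -1
j=0: nums[0]=-3 ≤ 0 → i=0, swap nums[0],nums[0] (no change) → [-3,-6,-2,2,5,3,-4,-5,4,0]
j=1: nums[1]=-6 ≤ 0 → i=1, swap nums[1],nums[1] (no change) → [-3,-6,-2,2,5,3,-4,-5,4,0]
j=2: nums[2]=-2 ≤ 0 → i=2, swap nums[2],nums[2] (no change) → [-3,-6,-2,2,5,3,-4,-5,4,0]
j=3: nums[3]=2 > 0 → no swap
j=4: nums[4]=5 > 0 → no swap
j=5: nums[5]=3 > 0 → no swap
j=6: nums[6]=-4 ≤ 0 → i=3, swap nums[3],nums[6] → [-3,-6,-2,-4,5,3,2,-5,4,0]
j=7: nums[7]=-5 ≤ 0 → i=4, swap nums[4],nums[7] → [-3,-6,-2,-4,-5,3,2,5,4,0]
j=8: nums[8]=4 > 0 → no swap
final swap nums[5],nums[9] → [-3,-6,-2,-4,-5,0,2,5,4,3]; return 5

5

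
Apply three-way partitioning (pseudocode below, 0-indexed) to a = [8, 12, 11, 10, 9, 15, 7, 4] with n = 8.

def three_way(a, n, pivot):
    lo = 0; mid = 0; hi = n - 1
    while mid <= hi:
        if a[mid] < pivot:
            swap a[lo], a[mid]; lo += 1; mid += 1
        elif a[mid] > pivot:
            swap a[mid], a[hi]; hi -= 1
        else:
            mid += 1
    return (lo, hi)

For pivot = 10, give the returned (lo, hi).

(4, 4)

pivot = 10; lo=0, mid=0, hi=7
a[mid]=8<10: swap a[0],a[0]; lo=1,mid=1 → [8, 12, 11, 10, 9, 15, 7, 4]
a[mid]=12>10: swap a[1],a[7]; hi=6 → [8, 4, 11, 10, 9, 15, 7, 12]
a[mid]=4<10: swap a[1],a[1]; lo=2,mid=2 → [8, 4, 11, 10, 9, 15, 7, 12]
a[mid]=11>10: swap a[2],a[6]; hi=5 → [8, 4, 7, 10, 9, 15, 11, 12]
a[mid]=7<10: swap a[2],a[2]; lo=3,mid=3 → [8, 4, 7, 10, 9, 15, 11, 12]
a[mid]=10=10: mid=4
a[mid]=9<10: swap a[3],a[4]; lo=4,mid=5 → [8, 4, 7, 9, 10, 15, 11, 12]
a[mid]=15>10: swap a[5],a[5]; hi=4 → [8, 4, 7, 9, 10, 15, 11, 12]
end: lo=4, hi=4; a = [8, 4, 7, 9, 10, 15, 11, 12]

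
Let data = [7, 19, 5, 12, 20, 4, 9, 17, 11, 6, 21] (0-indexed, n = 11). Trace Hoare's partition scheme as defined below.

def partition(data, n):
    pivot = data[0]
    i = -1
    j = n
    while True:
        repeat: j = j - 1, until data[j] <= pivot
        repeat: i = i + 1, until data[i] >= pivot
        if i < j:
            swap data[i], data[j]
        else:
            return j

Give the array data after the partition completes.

[6, 4, 5, 12, 20, 19, 9, 17, 11, 7, 21]

pivot = data[0] = 7; i = -1, j = 11
j→9 (data[9]=6≤7), i→0 (data[0]=7≥7); i<j, swap → [6, 19, 5, 12, 20, 4, 9, 17, 11, 7, 21]
j→5 (data[5]=4≤7), i→1 (data[1]=19≥7); i<j, swap → [6, 4, 5, 12, 20, 19, 9, 17, 11, 7, 21]
j→2, i→3; i≥j, return j=2. data = [6, 4, 5, 12, 20, 19, 9, 17, 11, 7, 21]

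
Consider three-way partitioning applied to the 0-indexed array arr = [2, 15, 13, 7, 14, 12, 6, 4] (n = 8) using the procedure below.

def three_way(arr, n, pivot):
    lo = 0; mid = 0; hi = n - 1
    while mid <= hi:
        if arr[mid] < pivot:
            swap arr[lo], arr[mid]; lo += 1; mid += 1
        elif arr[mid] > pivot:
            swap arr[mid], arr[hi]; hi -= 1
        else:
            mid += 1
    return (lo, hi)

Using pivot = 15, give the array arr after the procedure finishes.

lo=0 mid=0 hi=7
2<15: swap(0,0), lo=1 mid=1 ⇒ [2, 15, 13, 7, 14, 12, 6, 4]
15=15: mid=2
13<15: swap(1,2), lo=2 mid=3 ⇒ [2, 13, 15, 7, 14, 12, 6, 4]
7<15: swap(2,3), lo=3 mid=4 ⇒ [2, 13, 7, 15, 14, 12, 6, 4]
14<15: swap(3,4), lo=4 mid=5 ⇒ [2, 13, 7, 14, 15, 12, 6, 4]
12<15: swap(4,5), lo=5 mid=6 ⇒ [2, 13, 7, 14, 12, 15, 6, 4]
6<15: swap(5,6), lo=6 mid=7 ⇒ [2, 13, 7, 14, 12, 6, 15, 4]
4<15: swap(6,7), lo=7 mid=8 ⇒ [2, 13, 7, 14, 12, 6, 4, 15]
done. lo=7 hi=7; arr=[2, 13, 7, 14, 12, 6, 4, 15]

[2, 13, 7, 14, 12, 6, 4, 15]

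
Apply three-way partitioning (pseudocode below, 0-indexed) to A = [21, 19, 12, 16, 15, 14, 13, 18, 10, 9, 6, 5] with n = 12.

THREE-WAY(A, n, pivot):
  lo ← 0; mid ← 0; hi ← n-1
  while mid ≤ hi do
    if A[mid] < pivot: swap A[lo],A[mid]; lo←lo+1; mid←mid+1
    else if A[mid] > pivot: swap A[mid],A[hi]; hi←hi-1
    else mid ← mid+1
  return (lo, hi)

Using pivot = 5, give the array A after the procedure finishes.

pivot = 5; lo=0, mid=0, hi=11
A[mid]=21>5: swap A[0],A[11]; hi=10 → [5, 19, 12, 16, 15, 14, 13, 18, 10, 9, 6, 21]
A[mid]=5=5: mid=1
A[mid]=19>5: swap A[1],A[10]; hi=9 → [5, 6, 12, 16, 15, 14, 13, 18, 10, 9, 19, 21]
A[mid]=6>5: swap A[1],A[9]; hi=8 → [5, 9, 12, 16, 15, 14, 13, 18, 10, 6, 19, 21]
A[mid]=9>5: swap A[1],A[8]; hi=7 → [5, 10, 12, 16, 15, 14, 13, 18, 9, 6, 19, 21]
A[mid]=10>5: swap A[1],A[7]; hi=6 → [5, 18, 12, 16, 15, 14, 13, 10, 9, 6, 19, 21]
A[mid]=18>5: swap A[1],A[6]; hi=5 → [5, 13, 12, 16, 15, 14, 18, 10, 9, 6, 19, 21]
A[mid]=13>5: swap A[1],A[5]; hi=4 → [5, 14, 12, 16, 15, 13, 18, 10, 9, 6, 19, 21]
A[mid]=14>5: swap A[1],A[4]; hi=3 → [5, 15, 12, 16, 14, 13, 18, 10, 9, 6, 19, 21]
A[mid]=15>5: swap A[1],A[3]; hi=2 → [5, 16, 12, 15, 14, 13, 18, 10, 9, 6, 19, 21]
A[mid]=16>5: swap A[1],A[2]; hi=1 → [5, 12, 16, 15, 14, 13, 18, 10, 9, 6, 19, 21]
A[mid]=12>5: swap A[1],A[1]; hi=0 → [5, 12, 16, 15, 14, 13, 18, 10, 9, 6, 19, 21]
end: lo=0, hi=0; A = [5, 12, 16, 15, 14, 13, 18, 10, 9, 6, 19, 21]

[5, 12, 16, 15, 14, 13, 18, 10, 9, 6, 19, 21]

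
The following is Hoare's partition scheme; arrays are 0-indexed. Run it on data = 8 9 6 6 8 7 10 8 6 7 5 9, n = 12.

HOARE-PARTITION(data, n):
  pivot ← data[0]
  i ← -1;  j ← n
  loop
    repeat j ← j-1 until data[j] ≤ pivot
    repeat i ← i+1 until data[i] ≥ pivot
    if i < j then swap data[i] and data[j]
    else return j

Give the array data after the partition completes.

pivot = data[0] = 8; i = -1, j = 12
j→10 (data[10]=5≤8), i→0 (data[0]=8≥8); i<j, swap → 5 9 6 6 8 7 10 8 6 7 8 9
j→9 (data[9]=7≤8), i→1 (data[1]=9≥8); i<j, swap → 5 7 6 6 8 7 10 8 6 9 8 9
j→8 (data[8]=6≤8), i→4 (data[4]=8≥8); i<j, swap → 5 7 6 6 6 7 10 8 8 9 8 9
j→7 (data[7]=8≤8), i→6 (data[6]=10≥8); i<j, swap → 5 7 6 6 6 7 8 10 8 9 8 9
j→6, i→7; i≥j, return j=6. data = 5 7 6 6 6 7 8 10 8 9 8 9

5 7 6 6 6 7 8 10 8 9 8 9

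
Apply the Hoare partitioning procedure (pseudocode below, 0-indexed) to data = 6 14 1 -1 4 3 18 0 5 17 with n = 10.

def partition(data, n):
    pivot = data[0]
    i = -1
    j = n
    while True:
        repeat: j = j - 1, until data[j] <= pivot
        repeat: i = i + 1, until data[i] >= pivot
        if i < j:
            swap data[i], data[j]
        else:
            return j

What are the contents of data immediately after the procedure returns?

5 0 1 -1 4 3 18 14 6 17

pivot = data[0] = 6; i = -1, j = 10
j→8 (data[8]=5≤6), i→0 (data[0]=6≥6); i<j, swap → 5 14 1 -1 4 3 18 0 6 17
j→7 (data[7]=0≤6), i→1 (data[1]=14≥6); i<j, swap → 5 0 1 -1 4 3 18 14 6 17
j→5, i→6; i≥j, return j=5. data = 5 0 1 -1 4 3 18 14 6 17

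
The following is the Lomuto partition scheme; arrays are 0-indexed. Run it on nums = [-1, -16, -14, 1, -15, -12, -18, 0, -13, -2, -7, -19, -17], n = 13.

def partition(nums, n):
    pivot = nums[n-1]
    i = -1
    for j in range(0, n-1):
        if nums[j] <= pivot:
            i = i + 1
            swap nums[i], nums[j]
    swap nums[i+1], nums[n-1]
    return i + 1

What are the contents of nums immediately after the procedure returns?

[-18, -19, -17, 1, -15, -12, -1, 0, -13, -2, -7, -16, -14]

pivot=-17, i=-1
j=0: -1>-17, skip
j=1: -16>-17, skip
j=2: -14>-17, skip
j=3: 1>-17, skip
j=4: -15>-17, skip
j=5: -12>-17, skip
j=6: -18≤-17, i=0, swap(0,6) ⇒ [-18, -16, -14, 1, -15, -12, -1, 0, -13, -2, -7, -19, -17]
j=7: 0>-17, skip
j=8: -13>-17, skip
j=9: -2>-17, skip
j=10: -7>-17, skip
j=11: -19≤-17, i=1, swap(1,11) ⇒ [-18, -19, -14, 1, -15, -12, -1, 0, -13, -2, -7, -16, -17]
swap(2,12) ⇒ [-18, -19, -17, 1, -15, -12, -1, 0, -13, -2, -7, -16, -14]; return 2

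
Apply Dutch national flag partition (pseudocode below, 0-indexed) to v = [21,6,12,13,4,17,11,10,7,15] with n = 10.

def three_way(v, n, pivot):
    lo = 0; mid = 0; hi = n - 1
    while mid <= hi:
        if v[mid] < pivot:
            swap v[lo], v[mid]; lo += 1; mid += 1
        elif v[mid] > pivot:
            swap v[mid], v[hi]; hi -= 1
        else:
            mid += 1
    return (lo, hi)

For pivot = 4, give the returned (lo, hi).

lo=0 mid=0 hi=9
21>4: swap(0,9), hi=8 ⇒ [15,6,12,13,4,17,11,10,7,21]
15>4: swap(0,8), hi=7 ⇒ [7,6,12,13,4,17,11,10,15,21]
7>4: swap(0,7), hi=6 ⇒ [10,6,12,13,4,17,11,7,15,21]
10>4: swap(0,6), hi=5 ⇒ [11,6,12,13,4,17,10,7,15,21]
11>4: swap(0,5), hi=4 ⇒ [17,6,12,13,4,11,10,7,15,21]
17>4: swap(0,4), hi=3 ⇒ [4,6,12,13,17,11,10,7,15,21]
4=4: mid=1
6>4: swap(1,3), hi=2 ⇒ [4,13,12,6,17,11,10,7,15,21]
13>4: swap(1,2), hi=1 ⇒ [4,12,13,6,17,11,10,7,15,21]
12>4: swap(1,1), hi=0 ⇒ [4,12,13,6,17,11,10,7,15,21]
done. lo=0 hi=0; v=[4,12,13,6,17,11,10,7,15,21]

(0, 0)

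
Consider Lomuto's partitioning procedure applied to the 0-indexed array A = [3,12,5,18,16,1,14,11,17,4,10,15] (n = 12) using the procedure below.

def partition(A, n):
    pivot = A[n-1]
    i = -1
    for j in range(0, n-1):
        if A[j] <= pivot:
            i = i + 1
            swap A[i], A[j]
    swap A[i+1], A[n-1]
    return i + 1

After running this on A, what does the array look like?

[3,12,5,1,14,11,4,10,15,16,18,17]

pivot = A[11] = 15; i = -1
j=0: A[0]=3 ≤ 15 → i=0, swap A[0],A[0] (no change) → [3,12,5,18,16,1,14,11,17,4,10,15]
j=1: A[1]=12 ≤ 15 → i=1, swap A[1],A[1] (no change) → [3,12,5,18,16,1,14,11,17,4,10,15]
j=2: A[2]=5 ≤ 15 → i=2, swap A[2],A[2] (no change) → [3,12,5,18,16,1,14,11,17,4,10,15]
j=3: A[3]=18 > 15 → no swap
j=4: A[4]=16 > 15 → no swap
j=5: A[5]=1 ≤ 15 → i=3, swap A[3],A[5] → [3,12,5,1,16,18,14,11,17,4,10,15]
j=6: A[6]=14 ≤ 15 → i=4, swap A[4],A[6] → [3,12,5,1,14,18,16,11,17,4,10,15]
j=7: A[7]=11 ≤ 15 → i=5, swap A[5],A[7] → [3,12,5,1,14,11,16,18,17,4,10,15]
j=8: A[8]=17 > 15 → no swap
j=9: A[9]=4 ≤ 15 → i=6, swap A[6],A[9] → [3,12,5,1,14,11,4,18,17,16,10,15]
j=10: A[10]=10 ≤ 15 → i=7, swap A[7],A[10] → [3,12,5,1,14,11,4,10,17,16,18,15]
final swap A[8],A[11] → [3,12,5,1,14,11,4,10,15,16,18,17]; return 8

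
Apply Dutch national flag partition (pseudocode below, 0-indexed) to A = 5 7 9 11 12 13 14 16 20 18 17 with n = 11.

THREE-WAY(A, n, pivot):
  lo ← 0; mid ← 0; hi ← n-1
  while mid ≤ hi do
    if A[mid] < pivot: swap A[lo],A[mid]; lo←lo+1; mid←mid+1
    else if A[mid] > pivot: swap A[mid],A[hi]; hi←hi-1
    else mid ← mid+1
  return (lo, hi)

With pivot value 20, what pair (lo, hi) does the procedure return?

(10, 10)

lo=0 mid=0 hi=10
5<20: swap(0,0), lo=1 mid=1 ⇒ 5 7 9 11 12 13 14 16 20 18 17
7<20: swap(1,1), lo=2 mid=2 ⇒ 5 7 9 11 12 13 14 16 20 18 17
9<20: swap(2,2), lo=3 mid=3 ⇒ 5 7 9 11 12 13 14 16 20 18 17
11<20: swap(3,3), lo=4 mid=4 ⇒ 5 7 9 11 12 13 14 16 20 18 17
12<20: swap(4,4), lo=5 mid=5 ⇒ 5 7 9 11 12 13 14 16 20 18 17
13<20: swap(5,5), lo=6 mid=6 ⇒ 5 7 9 11 12 13 14 16 20 18 17
14<20: swap(6,6), lo=7 mid=7 ⇒ 5 7 9 11 12 13 14 16 20 18 17
16<20: swap(7,7), lo=8 mid=8 ⇒ 5 7 9 11 12 13 14 16 20 18 17
20=20: mid=9
18<20: swap(8,9), lo=9 mid=10 ⇒ 5 7 9 11 12 13 14 16 18 20 17
17<20: swap(9,10), lo=10 mid=11 ⇒ 5 7 9 11 12 13 14 16 18 17 20
done. lo=10 hi=10; A=5 7 9 11 12 13 14 16 18 17 20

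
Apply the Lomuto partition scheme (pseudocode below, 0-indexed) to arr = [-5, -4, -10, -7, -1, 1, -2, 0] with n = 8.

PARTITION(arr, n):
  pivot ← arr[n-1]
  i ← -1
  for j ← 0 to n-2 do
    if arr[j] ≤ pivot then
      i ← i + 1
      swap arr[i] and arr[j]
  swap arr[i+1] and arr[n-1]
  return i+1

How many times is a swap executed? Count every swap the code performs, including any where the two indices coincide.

7

pivot=0, i=-1
j=0: -5≤0, i=0, swap(0,0) ⇒ [-5, -4, -10, -7, -1, 1, -2, 0]
j=1: -4≤0, i=1, swap(1,1) ⇒ [-5, -4, -10, -7, -1, 1, -2, 0]
j=2: -10≤0, i=2, swap(2,2) ⇒ [-5, -4, -10, -7, -1, 1, -2, 0]
j=3: -7≤0, i=3, swap(3,3) ⇒ [-5, -4, -10, -7, -1, 1, -2, 0]
j=4: -1≤0, i=4, swap(4,4) ⇒ [-5, -4, -10, -7, -1, 1, -2, 0]
j=5: 1>0, skip
j=6: -2≤0, i=5, swap(5,6) ⇒ [-5, -4, -10, -7, -1, -2, 1, 0]
swap(6,7) ⇒ [-5, -4, -10, -7, -1, -2, 0, 1]; return 6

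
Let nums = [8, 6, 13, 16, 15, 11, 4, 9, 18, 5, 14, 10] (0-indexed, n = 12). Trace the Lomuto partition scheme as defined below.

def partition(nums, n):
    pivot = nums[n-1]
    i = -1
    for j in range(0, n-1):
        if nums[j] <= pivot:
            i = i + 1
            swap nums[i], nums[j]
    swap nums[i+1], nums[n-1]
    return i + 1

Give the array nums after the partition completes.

[8, 6, 4, 9, 5, 10, 13, 16, 18, 15, 14, 11]

pivot=10, i=-1
j=0: 8≤10, i=0, swap(0,0) ⇒ [8, 6, 13, 16, 15, 11, 4, 9, 18, 5, 14, 10]
j=1: 6≤10, i=1, swap(1,1) ⇒ [8, 6, 13, 16, 15, 11, 4, 9, 18, 5, 14, 10]
j=2: 13>10, skip
j=3: 16>10, skip
j=4: 15>10, skip
j=5: 11>10, skip
j=6: 4≤10, i=2, swap(2,6) ⇒ [8, 6, 4, 16, 15, 11, 13, 9, 18, 5, 14, 10]
j=7: 9≤10, i=3, swap(3,7) ⇒ [8, 6, 4, 9, 15, 11, 13, 16, 18, 5, 14, 10]
j=8: 18>10, skip
j=9: 5≤10, i=4, swap(4,9) ⇒ [8, 6, 4, 9, 5, 11, 13, 16, 18, 15, 14, 10]
j=10: 14>10, skip
swap(5,11) ⇒ [8, 6, 4, 9, 5, 10, 13, 16, 18, 15, 14, 11]; return 5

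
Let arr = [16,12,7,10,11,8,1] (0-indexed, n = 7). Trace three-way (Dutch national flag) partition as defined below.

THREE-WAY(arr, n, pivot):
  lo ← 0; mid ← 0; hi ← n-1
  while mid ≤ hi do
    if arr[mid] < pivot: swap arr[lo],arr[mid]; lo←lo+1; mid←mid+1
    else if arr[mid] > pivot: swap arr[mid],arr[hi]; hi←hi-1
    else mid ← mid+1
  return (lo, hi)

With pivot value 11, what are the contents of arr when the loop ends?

lo=0 mid=0 hi=6
16>11: swap(0,6), hi=5 ⇒ [1,12,7,10,11,8,16]
1<11: swap(0,0), lo=1 mid=1 ⇒ [1,12,7,10,11,8,16]
12>11: swap(1,5), hi=4 ⇒ [1,8,7,10,11,12,16]
8<11: swap(1,1), lo=2 mid=2 ⇒ [1,8,7,10,11,12,16]
7<11: swap(2,2), lo=3 mid=3 ⇒ [1,8,7,10,11,12,16]
10<11: swap(3,3), lo=4 mid=4 ⇒ [1,8,7,10,11,12,16]
11=11: mid=5
done. lo=4 hi=4; arr=[1,8,7,10,11,12,16]

[1,8,7,10,11,12,16]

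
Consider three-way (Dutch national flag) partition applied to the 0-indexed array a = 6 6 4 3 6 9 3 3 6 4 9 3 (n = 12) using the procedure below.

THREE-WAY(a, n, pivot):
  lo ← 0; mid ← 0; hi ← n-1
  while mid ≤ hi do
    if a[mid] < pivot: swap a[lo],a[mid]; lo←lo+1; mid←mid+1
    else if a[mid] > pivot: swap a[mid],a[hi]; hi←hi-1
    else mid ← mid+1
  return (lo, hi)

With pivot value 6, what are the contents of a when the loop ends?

4 3 3 3 3 4 6 6 6 6 9 9

lo=0 mid=0 hi=11
6=6: mid=1
6=6: mid=2
4<6: swap(0,2), lo=1 mid=3 ⇒ 4 6 6 3 6 9 3 3 6 4 9 3
3<6: swap(1,3), lo=2 mid=4 ⇒ 4 3 6 6 6 9 3 3 6 4 9 3
6=6: mid=5
9>6: swap(5,11), hi=10 ⇒ 4 3 6 6 6 3 3 3 6 4 9 9
3<6: swap(2,5), lo=3 mid=6 ⇒ 4 3 3 6 6 6 3 3 6 4 9 9
3<6: swap(3,6), lo=4 mid=7 ⇒ 4 3 3 3 6 6 6 3 6 4 9 9
3<6: swap(4,7), lo=5 mid=8 ⇒ 4 3 3 3 3 6 6 6 6 4 9 9
6=6: mid=9
4<6: swap(5,9), lo=6 mid=10 ⇒ 4 3 3 3 3 4 6 6 6 6 9 9
9>6: swap(10,10), hi=9 ⇒ 4 3 3 3 3 4 6 6 6 6 9 9
done. lo=6 hi=9; a=4 3 3 3 3 4 6 6 6 6 9 9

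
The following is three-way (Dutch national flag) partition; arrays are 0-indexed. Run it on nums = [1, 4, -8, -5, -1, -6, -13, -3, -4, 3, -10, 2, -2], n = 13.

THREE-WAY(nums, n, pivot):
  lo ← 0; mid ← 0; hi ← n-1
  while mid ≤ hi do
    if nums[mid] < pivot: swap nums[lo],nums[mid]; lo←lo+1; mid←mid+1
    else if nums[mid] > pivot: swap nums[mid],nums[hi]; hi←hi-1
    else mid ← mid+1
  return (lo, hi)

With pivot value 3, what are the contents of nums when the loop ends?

pivot = 3; lo=0, mid=0, hi=12
nums[mid]=1<3: swap nums[0],nums[0]; lo=1,mid=1 → [1, 4, -8, -5, -1, -6, -13, -3, -4, 3, -10, 2, -2]
nums[mid]=4>3: swap nums[1],nums[12]; hi=11 → [1, -2, -8, -5, -1, -6, -13, -3, -4, 3, -10, 2, 4]
nums[mid]=-2<3: swap nums[1],nums[1]; lo=2,mid=2 → [1, -2, -8, -5, -1, -6, -13, -3, -4, 3, -10, 2, 4]
nums[mid]=-8<3: swap nums[2],nums[2]; lo=3,mid=3 → [1, -2, -8, -5, -1, -6, -13, -3, -4, 3, -10, 2, 4]
nums[mid]=-5<3: swap nums[3],nums[3]; lo=4,mid=4 → [1, -2, -8, -5, -1, -6, -13, -3, -4, 3, -10, 2, 4]
nums[mid]=-1<3: swap nums[4],nums[4]; lo=5,mid=5 → [1, -2, -8, -5, -1, -6, -13, -3, -4, 3, -10, 2, 4]
nums[mid]=-6<3: swap nums[5],nums[5]; lo=6,mid=6 → [1, -2, -8, -5, -1, -6, -13, -3, -4, 3, -10, 2, 4]
nums[mid]=-13<3: swap nums[6],nums[6]; lo=7,mid=7 → [1, -2, -8, -5, -1, -6, -13, -3, -4, 3, -10, 2, 4]
nums[mid]=-3<3: swap nums[7],nums[7]; lo=8,mid=8 → [1, -2, -8, -5, -1, -6, -13, -3, -4, 3, -10, 2, 4]
nums[mid]=-4<3: swap nums[8],nums[8]; lo=9,mid=9 → [1, -2, -8, -5, -1, -6, -13, -3, -4, 3, -10, 2, 4]
nums[mid]=3=3: mid=10
nums[mid]=-10<3: swap nums[9],nums[10]; lo=10,mid=11 → [1, -2, -8, -5, -1, -6, -13, -3, -4, -10, 3, 2, 4]
nums[mid]=2<3: swap nums[10],nums[11]; lo=11,mid=12 → [1, -2, -8, -5, -1, -6, -13, -3, -4, -10, 2, 3, 4]
end: lo=11, hi=11; nums = [1, -2, -8, -5, -1, -6, -13, -3, -4, -10, 2, 3, 4]

[1, -2, -8, -5, -1, -6, -13, -3, -4, -10, 2, 3, 4]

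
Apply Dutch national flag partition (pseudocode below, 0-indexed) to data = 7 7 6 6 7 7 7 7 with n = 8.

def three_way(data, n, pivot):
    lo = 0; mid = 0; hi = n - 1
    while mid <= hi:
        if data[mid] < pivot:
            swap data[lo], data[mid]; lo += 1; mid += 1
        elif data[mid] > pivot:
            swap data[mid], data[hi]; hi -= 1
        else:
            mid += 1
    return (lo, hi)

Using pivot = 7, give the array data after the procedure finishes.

lo=0 mid=0 hi=7
7=7: mid=1
7=7: mid=2
6<7: swap(0,2), lo=1 mid=3 ⇒ 6 7 7 6 7 7 7 7
6<7: swap(1,3), lo=2 mid=4 ⇒ 6 6 7 7 7 7 7 7
7=7: mid=5
7=7: mid=6
7=7: mid=7
7=7: mid=8
done. lo=2 hi=7; data=6 6 7 7 7 7 7 7

6 6 7 7 7 7 7 7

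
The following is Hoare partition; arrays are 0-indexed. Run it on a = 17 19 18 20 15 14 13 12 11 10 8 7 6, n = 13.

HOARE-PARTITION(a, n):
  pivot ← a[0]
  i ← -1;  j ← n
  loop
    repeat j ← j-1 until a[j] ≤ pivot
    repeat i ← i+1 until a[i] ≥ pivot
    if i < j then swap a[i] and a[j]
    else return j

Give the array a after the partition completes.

6 7 8 10 15 14 13 12 11 20 18 19 17

pivot=17
j stops at 12 (6), i stops at 0 (17); swap ⇒ 6 19 18 20 15 14 13 12 11 10 8 7 17
j stops at 11 (7), i stops at 1 (19); swap ⇒ 6 7 18 20 15 14 13 12 11 10 8 19 17
j stops at 10 (8), i stops at 2 (18); swap ⇒ 6 7 8 20 15 14 13 12 11 10 18 19 17
j stops at 9 (10), i stops at 3 (20); swap ⇒ 6 7 8 10 15 14 13 12 11 20 18 19 17
j stops at 8, i stops at 9; i≥j ⇒ return 8. a=6 7 8 10 15 14 13 12 11 20 18 19 17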